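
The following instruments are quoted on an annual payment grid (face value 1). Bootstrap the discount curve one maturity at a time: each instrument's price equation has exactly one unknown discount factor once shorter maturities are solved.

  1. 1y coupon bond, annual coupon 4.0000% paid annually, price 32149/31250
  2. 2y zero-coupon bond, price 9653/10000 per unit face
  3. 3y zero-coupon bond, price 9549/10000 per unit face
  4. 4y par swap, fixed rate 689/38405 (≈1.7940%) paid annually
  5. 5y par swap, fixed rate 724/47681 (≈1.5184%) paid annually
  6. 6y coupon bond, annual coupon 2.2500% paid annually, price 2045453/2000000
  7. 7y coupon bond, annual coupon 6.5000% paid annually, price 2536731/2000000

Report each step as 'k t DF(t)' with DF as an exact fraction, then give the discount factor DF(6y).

step 1 [1y] bond c/1=1/25: DF=(32149/31250 − 1/25·(0))/(1+1/25) = 2473/2500 ≈ 0.989200
step 2 [2y] zero: DF = P = 9653/10000 ≈ 0.965300
step 3 [3y] zero: DF = P = 9549/10000 ≈ 0.954900
step 4 [4y] swap r/1=689/38405: DF=(1 − 689/38405·(0.989200+0.965300+0.954900))/(1+689/38405) = 9311/10000 ≈ 0.931100
step 5 [5y] swap r/1=724/47681: DF=(1 − 724/47681·(0.989200+0.965300+0.954900+0.931100))/(1+724/47681) = 2319/2500 ≈ 0.927600
step 6 [6y] bond c/1=9/400: DF=(2045453/2000000 − 9/400·(0.989200+0.965300+0.954900+0.931100+0.927600))/(1+9/400) = 8953/10000 ≈ 0.895300
step 7 [7y] bond c/1=13/200: DF=(2536731/2000000 − 13/200·(0.989200+0.965300+0.954900+0.931100+0.927600+0.895300))/(1+13/200) = 8453/10000 ≈ 0.845300

1 1 2473/2500
2 2 9653/10000
3 3 9549/10000
4 4 9311/10000
5 5 2319/2500
6 6 8953/10000
7 7 8453/10000
DF(6y) = 8953/10000 ≈ 0.895300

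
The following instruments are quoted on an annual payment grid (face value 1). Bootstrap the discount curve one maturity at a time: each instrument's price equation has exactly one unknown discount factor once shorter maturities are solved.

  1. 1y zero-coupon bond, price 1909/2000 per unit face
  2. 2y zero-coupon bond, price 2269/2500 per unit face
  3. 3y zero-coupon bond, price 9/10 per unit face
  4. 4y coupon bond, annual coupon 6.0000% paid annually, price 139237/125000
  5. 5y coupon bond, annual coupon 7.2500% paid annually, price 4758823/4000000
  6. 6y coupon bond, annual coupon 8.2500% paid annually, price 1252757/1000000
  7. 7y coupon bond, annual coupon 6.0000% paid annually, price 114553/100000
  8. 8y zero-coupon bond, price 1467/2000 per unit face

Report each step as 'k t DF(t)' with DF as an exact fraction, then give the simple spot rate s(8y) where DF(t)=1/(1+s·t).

step 1 [1y] zero: DF = P = 1909/2000 ≈ 0.954500
step 2 [2y] zero: DF = P = 2269/2500 ≈ 0.907600
step 3 [3y] zero: DF = P = 9/10 ≈ 0.900000
step 4 [4y] bond c/1=3/50: DF=(139237/125000 − 3/50·(0.954500+0.907600+0.900000))/(1+3/50) = 1789/2000 ≈ 0.894500
step 5 [5y] bond c/1=29/400: DF=(4758823/4000000 − 29/400·(0.954500+0.907600+0.900000+0.894500))/(1+29/400) = 8621/10000 ≈ 0.862100
step 6 [6y] bond c/1=33/400: DF=(1252757/1000000 − 33/400·(0.954500+0.907600+0.900000+0.894500+0.862100))/(1+33/400) = 8129/10000 ≈ 0.812900
step 7 [7y] bond c/1=3/50: DF=(114553/100000 − 3/50·(0.954500+0.907600+0.900000+0.894500+0.862100+0.812900))/(1+3/50) = 7789/10000 ≈ 0.778900
step 8 [8y] zero: DF = P = 1467/2000 ≈ 0.733500

1 1 1909/2000
2 2 2269/2500
3 3 9/10
4 4 1789/2000
5 5 8621/10000
6 6 8129/10000
7 7 7789/10000
8 8 1467/2000
s(8y) = (1/(1467/2000) − 1)/(8) = 533/11736 ≈ 4.5416%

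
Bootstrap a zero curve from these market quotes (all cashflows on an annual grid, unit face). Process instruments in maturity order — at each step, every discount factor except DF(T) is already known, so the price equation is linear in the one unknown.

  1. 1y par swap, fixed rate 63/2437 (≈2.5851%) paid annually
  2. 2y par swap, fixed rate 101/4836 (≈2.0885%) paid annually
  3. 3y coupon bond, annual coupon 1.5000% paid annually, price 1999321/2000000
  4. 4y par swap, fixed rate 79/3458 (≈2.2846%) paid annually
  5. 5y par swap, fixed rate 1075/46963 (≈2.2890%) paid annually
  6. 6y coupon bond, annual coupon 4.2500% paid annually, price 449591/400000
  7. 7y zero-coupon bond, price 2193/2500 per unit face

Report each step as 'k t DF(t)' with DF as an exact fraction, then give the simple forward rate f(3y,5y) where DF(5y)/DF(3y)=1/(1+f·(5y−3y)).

1 1 2437/2500
2 2 2399/2500
3 3 9563/10000
4 4 9131/10000
5 5 357/400
6 6 8867/10000
7 7 2193/2500
f(3y,5y) = ((9563/10000)/(357/400) − 1)/(2) = 319/8925 ≈ 3.5742%

step 1 [1y] swap r/1=63/2437: DF=(1 − 63/2437·(0))/(1+63/2437) = 2437/2500 ≈ 0.974800
step 2 [2y] swap r/1=101/4836: DF=(1 − 101/4836·(0.974800))/(1+101/4836) = 2399/2500 ≈ 0.959600
step 3 [3y] bond c/1=3/200: DF=(1999321/2000000 − 3/200·(0.974800+0.959600))/(1+3/200) = 9563/10000 ≈ 0.956300
step 4 [4y] swap r/1=79/3458: DF=(1 − 79/3458·(0.974800+0.959600+0.956300))/(1+79/3458) = 9131/10000 ≈ 0.913100
step 5 [5y] swap r/1=1075/46963: DF=(1 − 1075/46963·(0.974800+0.959600+0.956300+0.913100))/(1+1075/46963) = 357/400 ≈ 0.892500
step 6 [6y] bond c/1=17/400: DF=(449591/400000 − 17/400·(0.974800+0.959600+0.956300+0.913100+0.892500))/(1+17/400) = 8867/10000 ≈ 0.886700
step 7 [7y] zero: DF = P = 2193/2500 ≈ 0.877200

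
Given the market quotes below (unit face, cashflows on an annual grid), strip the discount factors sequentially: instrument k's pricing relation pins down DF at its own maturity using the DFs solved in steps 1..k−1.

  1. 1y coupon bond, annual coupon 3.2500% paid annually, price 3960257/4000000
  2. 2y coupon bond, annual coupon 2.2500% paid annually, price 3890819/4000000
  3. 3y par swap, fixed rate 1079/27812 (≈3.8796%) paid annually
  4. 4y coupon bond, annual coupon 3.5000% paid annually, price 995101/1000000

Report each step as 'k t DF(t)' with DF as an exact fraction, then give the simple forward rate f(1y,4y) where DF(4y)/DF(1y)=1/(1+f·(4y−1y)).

1 1 9589/10000
2 2 4651/5000
3 3 8921/10000
4 4 4337/5000
f(1y,4y) = ((9589/10000)/(4337/5000) − 1)/(3) = 305/8674 ≈ 3.5163%

step 1 [1y] bond c/1=13/400: DF=(3960257/4000000 − 13/400·(0))/(1+13/400) = 9589/10000 ≈ 0.958900
step 2 [2y] bond c/1=9/400: DF=(3890819/4000000 − 9/400·(0.958900))/(1+9/400) = 4651/5000 ≈ 0.930200
step 3 [3y] swap r/1=1079/27812: DF=(1 − 1079/27812·(0.958900+0.930200))/(1+1079/27812) = 8921/10000 ≈ 0.892100
step 4 [4y] bond c/1=7/200: DF=(995101/1000000 − 7/200·(0.958900+0.930200+0.892100))/(1+7/200) = 4337/5000 ≈ 0.867400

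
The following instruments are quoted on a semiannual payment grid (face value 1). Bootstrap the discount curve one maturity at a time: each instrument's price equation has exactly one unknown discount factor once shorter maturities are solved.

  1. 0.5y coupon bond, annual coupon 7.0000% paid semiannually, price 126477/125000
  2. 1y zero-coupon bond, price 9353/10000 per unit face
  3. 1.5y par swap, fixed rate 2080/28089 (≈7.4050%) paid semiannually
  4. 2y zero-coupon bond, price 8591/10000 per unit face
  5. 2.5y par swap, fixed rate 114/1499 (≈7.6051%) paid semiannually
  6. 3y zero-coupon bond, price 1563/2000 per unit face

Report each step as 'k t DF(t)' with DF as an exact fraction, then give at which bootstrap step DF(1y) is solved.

1 1/2 611/625
2 1 9353/10000
3 3/2 112/125
4 2 8591/10000
5 5/2 829/1000
6 3 1563/2000
DF(1y) is solved at step 2

step 1 [0.5y] bond c/2=7/200: DF=(126477/125000 − 7/200·(0))/(1+7/200) = 611/625 ≈ 0.977600
step 2 [1y] zero: DF = P = 9353/10000 ≈ 0.935300
step 3 [1.5y] swap r/2=1040/28089: DF=(1 − 1040/28089·(0.977600+0.935300))/(1+1040/28089) = 112/125 ≈ 0.896000
step 4 [2y] zero: DF = P = 8591/10000 ≈ 0.859100
step 5 [2.5y] swap r/2=57/1499: DF=(1 − 57/1499·(0.977600+0.935300+0.896000+0.859100))/(1+57/1499) = 829/1000 ≈ 0.829000
step 6 [3y] zero: DF = P = 1563/2000 ≈ 0.781500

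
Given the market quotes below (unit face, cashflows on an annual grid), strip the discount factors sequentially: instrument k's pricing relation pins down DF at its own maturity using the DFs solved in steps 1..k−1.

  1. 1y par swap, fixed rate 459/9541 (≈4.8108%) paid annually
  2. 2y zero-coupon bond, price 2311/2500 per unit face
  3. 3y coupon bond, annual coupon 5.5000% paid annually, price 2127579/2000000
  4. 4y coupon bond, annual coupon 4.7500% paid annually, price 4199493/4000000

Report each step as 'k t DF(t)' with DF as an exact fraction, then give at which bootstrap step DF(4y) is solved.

step 1 [1y] swap r/1=459/9541: DF=(1 − 459/9541·(0))/(1+459/9541) = 9541/10000 ≈ 0.954100
step 2 [2y] zero: DF = P = 2311/2500 ≈ 0.924400
step 3 [3y] bond c/1=11/200: DF=(2127579/2000000 − 11/200·(0.954100+0.924400))/(1+11/200) = 569/625 ≈ 0.910400
step 4 [4y] bond c/1=19/400: DF=(4199493/4000000 − 19/400·(0.954100+0.924400+0.910400))/(1+19/400) = 4379/5000 ≈ 0.875800

1 1 9541/10000
2 2 2311/2500
3 3 569/625
4 4 4379/5000
DF(4y) is solved at step 4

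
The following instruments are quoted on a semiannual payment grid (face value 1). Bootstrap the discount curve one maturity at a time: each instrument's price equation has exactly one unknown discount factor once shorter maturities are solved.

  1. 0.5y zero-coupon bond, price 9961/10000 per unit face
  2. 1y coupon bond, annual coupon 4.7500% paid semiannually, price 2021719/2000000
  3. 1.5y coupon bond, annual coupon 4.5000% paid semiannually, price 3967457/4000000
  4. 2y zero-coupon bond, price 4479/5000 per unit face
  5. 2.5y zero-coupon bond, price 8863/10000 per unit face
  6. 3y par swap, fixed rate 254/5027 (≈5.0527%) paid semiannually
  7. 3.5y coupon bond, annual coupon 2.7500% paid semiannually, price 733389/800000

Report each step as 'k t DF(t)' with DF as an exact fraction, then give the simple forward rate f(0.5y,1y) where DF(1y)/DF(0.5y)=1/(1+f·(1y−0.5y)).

1 1/2 9961/10000
2 1 9643/10000
3 3/2 9269/10000
4 2 4479/5000
5 5/2 8863/10000
6 3 8603/10000
7 7/2 8293/10000
f(0.5y,1y) = ((9961/10000)/(9643/10000) − 1)/(1/2) = 636/9643 ≈ 6.5955%

step 1 [0.5y] zero: DF = P = 9961/10000 ≈ 0.996100
step 2 [1y] bond c/2=19/800: DF=(2021719/2000000 − 19/800·(0.996100))/(1+19/800) = 9643/10000 ≈ 0.964300
step 3 [1.5y] bond c/2=9/400: DF=(3967457/4000000 − 9/400·(0.996100+0.964300))/(1+9/400) = 9269/10000 ≈ 0.926900
step 4 [2y] zero: DF = P = 4479/5000 ≈ 0.895800
step 5 [2.5y] zero: DF = P = 8863/10000 ≈ 0.886300
step 6 [3y] swap r/2=127/5027: DF=(1 − 127/5027·(0.996100+0.964300+0.926900+0.895800+0.886300))/(1+127/5027) = 8603/10000 ≈ 0.860300
step 7 [3.5y] bond c/2=11/800: DF=(733389/800000 − 11/800·(0.996100+0.964300+0.926900+0.895800+0.886300+0.860300))/(1+11/800) = 8293/10000 ≈ 0.829300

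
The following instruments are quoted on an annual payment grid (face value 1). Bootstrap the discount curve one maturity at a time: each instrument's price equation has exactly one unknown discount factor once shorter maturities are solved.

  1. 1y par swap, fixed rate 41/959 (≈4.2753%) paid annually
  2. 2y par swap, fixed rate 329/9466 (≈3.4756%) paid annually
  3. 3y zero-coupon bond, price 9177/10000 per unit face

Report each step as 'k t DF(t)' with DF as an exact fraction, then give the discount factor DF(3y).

1 1 959/1000
2 2 4671/5000
3 3 9177/10000
DF(3y) = 9177/10000 ≈ 0.917700

step 1 [1y] swap r/1=41/959: DF=(1 − 41/959·(0))/(1+41/959) = 959/1000 ≈ 0.959000
step 2 [2y] swap r/1=329/9466: DF=(1 − 329/9466·(0.959000))/(1+329/9466) = 4671/5000 ≈ 0.934200
step 3 [3y] zero: DF = P = 9177/10000 ≈ 0.917700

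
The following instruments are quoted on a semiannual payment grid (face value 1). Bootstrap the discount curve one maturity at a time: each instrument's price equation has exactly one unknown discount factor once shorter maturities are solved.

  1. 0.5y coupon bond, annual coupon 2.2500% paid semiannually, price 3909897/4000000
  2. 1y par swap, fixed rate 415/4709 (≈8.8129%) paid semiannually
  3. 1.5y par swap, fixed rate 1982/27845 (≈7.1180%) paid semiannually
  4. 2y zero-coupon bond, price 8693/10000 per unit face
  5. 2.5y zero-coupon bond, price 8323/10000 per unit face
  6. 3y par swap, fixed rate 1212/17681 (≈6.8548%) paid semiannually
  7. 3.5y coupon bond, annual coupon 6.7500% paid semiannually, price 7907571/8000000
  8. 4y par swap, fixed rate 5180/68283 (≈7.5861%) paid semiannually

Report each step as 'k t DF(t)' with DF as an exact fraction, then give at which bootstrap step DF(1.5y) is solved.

1 1/2 4833/5000
2 1 917/1000
3 3/2 9009/10000
4 2 8693/10000
5 5/2 8323/10000
6 3 4091/5000
7 7/2 783/1000
8 4 741/1000
DF(1.5y) is solved at step 3

step 1 [0.5y] bond c/2=9/800: DF=(3909897/4000000 − 9/800·(0))/(1+9/800) = 4833/5000 ≈ 0.966600
step 2 [1y] swap r/2=415/9418: DF=(1 − 415/9418·(0.966600))/(1+415/9418) = 917/1000 ≈ 0.917000
step 3 [1.5y] swap r/2=991/27845: DF=(1 − 991/27845·(0.966600+0.917000))/(1+991/27845) = 9009/10000 ≈ 0.900900
step 4 [2y] zero: DF = P = 8693/10000 ≈ 0.869300
step 5 [2.5y] zero: DF = P = 8323/10000 ≈ 0.832300
step 6 [3y] swap r/2=606/17681: DF=(1 − 606/17681·(0.966600+0.917000+0.900900+0.869300+0.832300))/(1+606/17681) = 4091/5000 ≈ 0.818200
step 7 [3.5y] bond c/2=27/800: DF=(7907571/8000000 − 27/800·(0.966600+0.917000+0.900900+0.869300+0.832300+0.818200))/(1+27/800) = 783/1000 ≈ 0.783000
step 8 [4y] swap r/2=2590/68283: DF=(1 − 2590/68283·(0.966600+0.917000+0.900900+0.869300+0.832300+0.818200+0.783000))/(1+2590/68283) = 741/1000 ≈ 0.741000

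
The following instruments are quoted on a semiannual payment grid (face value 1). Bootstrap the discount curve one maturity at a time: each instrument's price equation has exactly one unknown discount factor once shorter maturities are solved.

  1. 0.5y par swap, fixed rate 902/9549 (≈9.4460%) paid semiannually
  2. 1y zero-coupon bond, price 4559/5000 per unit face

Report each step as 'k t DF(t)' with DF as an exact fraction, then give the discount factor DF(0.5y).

1 1/2 9549/10000
2 1 4559/5000
DF(0.5y) = 9549/10000 ≈ 0.954900

step 1 [0.5y] swap r/2=451/9549: DF=(1 − 451/9549·(0))/(1+451/9549) = 9549/10000 ≈ 0.954900
step 2 [1y] zero: DF = P = 4559/5000 ≈ 0.911800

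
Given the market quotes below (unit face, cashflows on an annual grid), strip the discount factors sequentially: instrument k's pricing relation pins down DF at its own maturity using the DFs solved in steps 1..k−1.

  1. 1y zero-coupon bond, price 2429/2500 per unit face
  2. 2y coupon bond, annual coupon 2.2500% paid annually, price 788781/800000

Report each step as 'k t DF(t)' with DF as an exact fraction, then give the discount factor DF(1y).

step 1 [1y] zero: DF = P = 2429/2500 ≈ 0.971600
step 2 [2y] bond c/1=9/400: DF=(788781/800000 − 9/400·(0.971600))/(1+9/400) = 9429/10000 ≈ 0.942900

1 1 2429/2500
2 2 9429/10000
DF(1y) = 2429/2500 ≈ 0.971600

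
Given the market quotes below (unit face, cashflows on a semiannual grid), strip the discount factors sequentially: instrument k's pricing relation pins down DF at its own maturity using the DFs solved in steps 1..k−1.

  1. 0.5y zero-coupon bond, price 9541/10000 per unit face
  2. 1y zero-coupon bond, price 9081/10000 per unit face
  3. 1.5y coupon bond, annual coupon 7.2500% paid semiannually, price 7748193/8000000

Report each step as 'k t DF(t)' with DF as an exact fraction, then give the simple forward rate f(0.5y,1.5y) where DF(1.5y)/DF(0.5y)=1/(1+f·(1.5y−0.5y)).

step 1 [0.5y] zero: DF = P = 9541/10000 ≈ 0.954100
step 2 [1y] zero: DF = P = 9081/10000 ≈ 0.908100
step 3 [1.5y] bond c/2=29/800: DF=(7748193/8000000 − 29/800·(0.954100+0.908100))/(1+29/800) = 1739/2000 ≈ 0.869500

1 1/2 9541/10000
2 1 9081/10000
3 3/2 1739/2000
f(0.5y,1.5y) = ((9541/10000)/(1739/2000) − 1)/(1) = 18/185 ≈ 9.7297%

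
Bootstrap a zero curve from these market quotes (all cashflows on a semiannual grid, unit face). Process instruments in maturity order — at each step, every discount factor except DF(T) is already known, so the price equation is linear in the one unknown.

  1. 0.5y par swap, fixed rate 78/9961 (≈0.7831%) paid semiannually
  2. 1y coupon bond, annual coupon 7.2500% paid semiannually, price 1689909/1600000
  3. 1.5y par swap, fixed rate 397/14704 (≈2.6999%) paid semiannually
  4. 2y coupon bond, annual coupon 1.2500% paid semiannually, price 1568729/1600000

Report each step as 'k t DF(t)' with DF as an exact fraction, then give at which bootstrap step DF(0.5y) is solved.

step 1 [0.5y] swap r/2=39/9961: DF=(1 − 39/9961·(0))/(1+39/9961) = 9961/10000 ≈ 0.996100
step 2 [1y] bond c/2=29/800: DF=(1689909/1600000 − 29/800·(0.996100))/(1+29/800) = 2461/2500 ≈ 0.984400
step 3 [1.5y] swap r/2=397/29408: DF=(1 − 397/29408·(0.996100+0.984400))/(1+397/29408) = 9603/10000 ≈ 0.960300
step 4 [2y] bond c/2=1/160: DF=(1568729/1600000 − 1/160·(0.996100+0.984400+0.960300))/(1+1/160) = 9561/10000 ≈ 0.956100

1 1/2 9961/10000
2 1 2461/2500
3 3/2 9603/10000
4 2 9561/10000
DF(0.5y) is solved at step 1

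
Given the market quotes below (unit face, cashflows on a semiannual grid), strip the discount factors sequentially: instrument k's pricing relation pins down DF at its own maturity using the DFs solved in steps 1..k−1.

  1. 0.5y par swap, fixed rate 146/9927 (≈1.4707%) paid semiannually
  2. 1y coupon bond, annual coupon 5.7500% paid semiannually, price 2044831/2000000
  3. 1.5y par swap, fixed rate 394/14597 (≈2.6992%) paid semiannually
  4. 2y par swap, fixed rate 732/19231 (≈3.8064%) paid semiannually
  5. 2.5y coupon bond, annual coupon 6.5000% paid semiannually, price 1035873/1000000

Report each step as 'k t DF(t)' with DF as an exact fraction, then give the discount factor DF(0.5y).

step 1 [0.5y] swap r/2=73/9927: DF=(1 − 73/9927·(0))/(1+73/9927) = 9927/10000 ≈ 0.992700
step 2 [1y] bond c/2=23/800: DF=(2044831/2000000 − 23/800·(0.992700))/(1+23/800) = 9661/10000 ≈ 0.966100
step 3 [1.5y] swap r/2=197/14597: DF=(1 − 197/14597·(0.992700+0.966100))/(1+197/14597) = 4803/5000 ≈ 0.960600
step 4 [2y] swap r/2=366/19231: DF=(1 − 366/19231·(0.992700+0.966100+0.960600))/(1+366/19231) = 2317/2500 ≈ 0.926800
step 5 [2.5y] bond c/2=13/400: DF=(1035873/1000000 − 13/400·(0.992700+0.966100+0.960600+0.926800))/(1+13/400) = 4411/5000 ≈ 0.882200

1 1/2 9927/10000
2 1 9661/10000
3 3/2 4803/5000
4 2 2317/2500
5 5/2 4411/5000
DF(0.5y) = 9927/10000 ≈ 0.992700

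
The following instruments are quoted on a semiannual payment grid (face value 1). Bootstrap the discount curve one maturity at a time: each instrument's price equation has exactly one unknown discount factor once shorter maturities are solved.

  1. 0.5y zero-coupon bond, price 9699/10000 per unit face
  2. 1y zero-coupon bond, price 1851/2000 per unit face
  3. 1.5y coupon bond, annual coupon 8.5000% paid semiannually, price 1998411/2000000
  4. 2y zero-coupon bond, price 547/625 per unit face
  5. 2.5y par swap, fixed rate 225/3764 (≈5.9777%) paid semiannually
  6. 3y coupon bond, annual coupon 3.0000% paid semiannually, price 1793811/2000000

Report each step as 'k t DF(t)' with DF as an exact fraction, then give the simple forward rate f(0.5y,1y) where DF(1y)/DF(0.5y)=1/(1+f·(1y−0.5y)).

1 1/2 9699/10000
2 1 1851/2000
3 3/2 2203/2500
4 2 547/625
5 5/2 173/200
6 3 8169/10000
f(0.5y,1y) = ((9699/10000)/(1851/2000) − 1)/(1/2) = 296/3085 ≈ 9.5948%

step 1 [0.5y] zero: DF = P = 9699/10000 ≈ 0.969900
step 2 [1y] zero: DF = P = 1851/2000 ≈ 0.925500
step 3 [1.5y] bond c/2=17/400: DF=(1998411/2000000 − 17/400·(0.969900+0.925500))/(1+17/400) = 2203/2500 ≈ 0.881200
step 4 [2y] zero: DF = P = 547/625 ≈ 0.875200
step 5 [2.5y] swap r/2=225/7528: DF=(1 − 225/7528·(0.969900+0.925500+0.881200+0.875200))/(1+225/7528) = 173/200 ≈ 0.865000
step 6 [3y] bond c/2=3/200: DF=(1793811/2000000 − 3/200·(0.969900+0.925500+0.881200+0.875200+0.865000))/(1+3/200) = 8169/10000 ≈ 0.816900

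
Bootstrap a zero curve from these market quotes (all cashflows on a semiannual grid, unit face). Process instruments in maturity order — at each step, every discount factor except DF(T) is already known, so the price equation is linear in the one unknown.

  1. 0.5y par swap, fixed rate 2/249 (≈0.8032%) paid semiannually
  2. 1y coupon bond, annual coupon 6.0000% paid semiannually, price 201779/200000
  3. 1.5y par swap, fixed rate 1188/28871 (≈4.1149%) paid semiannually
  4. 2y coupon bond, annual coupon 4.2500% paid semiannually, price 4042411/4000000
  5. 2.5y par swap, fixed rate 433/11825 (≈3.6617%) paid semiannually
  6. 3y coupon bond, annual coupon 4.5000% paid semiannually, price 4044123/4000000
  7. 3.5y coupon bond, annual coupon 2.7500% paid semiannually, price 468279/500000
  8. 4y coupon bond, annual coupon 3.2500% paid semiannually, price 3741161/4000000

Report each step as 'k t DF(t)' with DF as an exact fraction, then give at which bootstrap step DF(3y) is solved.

1 1/2 249/250
2 1 1901/2000
3 3/2 4703/5000
4 2 1859/2000
5 5/2 4567/5000
6 3 8847/10000
7 7/2 8477/10000
8 4 817/1000
DF(3y) is solved at step 6

step 1 [0.5y] swap r/2=1/249: DF=(1 − 1/249·(0))/(1+1/249) = 249/250 ≈ 0.996000
step 2 [1y] bond c/2=3/100: DF=(201779/200000 − 3/100·(0.996000))/(1+3/100) = 1901/2000 ≈ 0.950500
step 3 [1.5y] swap r/2=594/28871: DF=(1 − 594/28871·(0.996000+0.950500))/(1+594/28871) = 4703/5000 ≈ 0.940600
step 4 [2y] bond c/2=17/800: DF=(4042411/4000000 − 17/800·(0.996000+0.950500+0.940600))/(1+17/800) = 1859/2000 ≈ 0.929500
step 5 [2.5y] swap r/2=433/23650: DF=(1 − 433/23650·(0.996000+0.950500+0.940600+0.929500))/(1+433/23650) = 4567/5000 ≈ 0.913400
step 6 [3y] bond c/2=9/400: DF=(4044123/4000000 − 9/400·(0.996000+0.950500+0.940600+0.929500+0.913400))/(1+9/400) = 8847/10000 ≈ 0.884700
step 7 [3.5y] bond c/2=11/800: DF=(468279/500000 − 11/800·(0.996000+0.950500+0.940600+0.929500+0.913400+0.884700))/(1+11/800) = 8477/10000 ≈ 0.847700
step 8 [4y] bond c/2=13/800: DF=(3741161/4000000 − 13/800·(0.996000+0.950500+0.940600+0.929500+0.913400+0.884700+0.847700))/(1+13/800) = 817/1000 ≈ 0.817000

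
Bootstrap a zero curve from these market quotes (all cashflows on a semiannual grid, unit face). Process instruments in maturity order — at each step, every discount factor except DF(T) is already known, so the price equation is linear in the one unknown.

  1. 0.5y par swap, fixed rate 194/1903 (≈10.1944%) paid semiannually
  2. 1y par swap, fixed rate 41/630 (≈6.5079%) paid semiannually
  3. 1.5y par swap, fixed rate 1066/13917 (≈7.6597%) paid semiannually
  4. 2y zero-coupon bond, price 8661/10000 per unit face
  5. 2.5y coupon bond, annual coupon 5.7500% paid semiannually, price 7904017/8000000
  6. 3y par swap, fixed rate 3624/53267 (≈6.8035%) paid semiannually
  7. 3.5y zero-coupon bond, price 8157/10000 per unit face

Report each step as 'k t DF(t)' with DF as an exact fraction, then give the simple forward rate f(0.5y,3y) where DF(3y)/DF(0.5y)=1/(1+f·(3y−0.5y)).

1 1/2 1903/2000
2 1 1877/2000
3 3/2 4467/5000
4 2 8661/10000
5 5/2 1073/1250
6 3 2047/2500
7 7/2 8157/10000
f(0.5y,3y) = ((1903/2000)/(2047/2500) − 1)/(5/2) = 1327/20470 ≈ 6.4827%

step 1 [0.5y] swap r/2=97/1903: DF=(1 − 97/1903·(0))/(1+97/1903) = 1903/2000 ≈ 0.951500
step 2 [1y] swap r/2=41/1260: DF=(1 − 41/1260·(0.951500))/(1+41/1260) = 1877/2000 ≈ 0.938500
step 3 [1.5y] swap r/2=533/13917: DF=(1 − 533/13917·(0.951500+0.938500))/(1+533/13917) = 4467/5000 ≈ 0.893400
step 4 [2y] zero: DF = P = 8661/10000 ≈ 0.866100
step 5 [2.5y] bond c/2=23/800: DF=(7904017/8000000 − 23/800·(0.951500+0.938500+0.893400+0.866100))/(1+23/800) = 1073/1250 ≈ 0.858400
step 6 [3y] swap r/2=1812/53267: DF=(1 − 1812/53267·(0.951500+0.938500+0.893400+0.866100+0.858400))/(1+1812/53267) = 2047/2500 ≈ 0.818800
step 7 [3.5y] zero: DF = P = 8157/10000 ≈ 0.815700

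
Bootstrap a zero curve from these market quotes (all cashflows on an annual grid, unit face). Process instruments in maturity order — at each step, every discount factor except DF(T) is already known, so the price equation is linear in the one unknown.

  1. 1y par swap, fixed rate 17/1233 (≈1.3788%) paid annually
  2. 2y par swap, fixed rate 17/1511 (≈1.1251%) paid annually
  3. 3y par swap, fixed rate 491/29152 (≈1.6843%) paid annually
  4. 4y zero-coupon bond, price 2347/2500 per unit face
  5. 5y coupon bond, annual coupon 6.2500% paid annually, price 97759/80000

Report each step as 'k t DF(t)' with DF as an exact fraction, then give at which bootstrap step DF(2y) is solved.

step 1 [1y] swap r/1=17/1233: DF=(1 − 17/1233·(0))/(1+17/1233) = 1233/1250 ≈ 0.986400
step 2 [2y] swap r/1=17/1511: DF=(1 − 17/1511·(0.986400))/(1+17/1511) = 9779/10000 ≈ 0.977900
step 3 [3y] swap r/1=491/29152: DF=(1 − 491/29152·(0.986400+0.977900))/(1+491/29152) = 9509/10000 ≈ 0.950900
step 4 [4y] zero: DF = P = 2347/2500 ≈ 0.938800
step 5 [5y] bond c/1=1/16: DF=(97759/80000 − 1/16·(0.986400+0.977900+0.950900+0.938800))/(1+1/16) = 4617/5000 ≈ 0.923400

1 1 1233/1250
2 2 9779/10000
3 3 9509/10000
4 4 2347/2500
5 5 4617/5000
DF(2y) is solved at step 2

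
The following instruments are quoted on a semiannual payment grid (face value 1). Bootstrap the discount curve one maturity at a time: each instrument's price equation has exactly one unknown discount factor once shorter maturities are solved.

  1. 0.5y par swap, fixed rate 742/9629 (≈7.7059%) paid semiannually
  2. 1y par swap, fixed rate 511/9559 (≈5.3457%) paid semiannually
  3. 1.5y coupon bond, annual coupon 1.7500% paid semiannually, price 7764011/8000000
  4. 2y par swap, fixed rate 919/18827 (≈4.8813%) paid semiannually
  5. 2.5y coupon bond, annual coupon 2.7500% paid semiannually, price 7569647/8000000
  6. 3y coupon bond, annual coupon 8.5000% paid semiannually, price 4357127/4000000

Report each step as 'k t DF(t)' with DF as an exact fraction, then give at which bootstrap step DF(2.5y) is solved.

step 1 [0.5y] swap r/2=371/9629: DF=(1 − 371/9629·(0))/(1+371/9629) = 9629/10000 ≈ 0.962900
step 2 [1y] swap r/2=511/19118: DF=(1 − 511/19118·(0.962900))/(1+511/19118) = 9489/10000 ≈ 0.948900
step 3 [1.5y] bond c/2=7/800: DF=(7764011/8000000 − 7/800·(0.962900+0.948900))/(1+7/800) = 1891/2000 ≈ 0.945500
step 4 [2y] swap r/2=919/37654: DF=(1 − 919/37654·(0.962900+0.948900+0.945500))/(1+919/37654) = 9081/10000 ≈ 0.908100
step 5 [2.5y] bond c/2=11/800: DF=(7569647/8000000 − 11/800·(0.962900+0.948900+0.945500+0.908100))/(1+11/800) = 8823/10000 ≈ 0.882300
step 6 [3y] bond c/2=17/400: DF=(4357127/4000000 − 17/400·(0.962900+0.948900+0.945500+0.908100+0.882300))/(1+17/400) = 4277/5000 ≈ 0.855400

1 1/2 9629/10000
2 1 9489/10000
3 3/2 1891/2000
4 2 9081/10000
5 5/2 8823/10000
6 3 4277/5000
DF(2.5y) is solved at step 5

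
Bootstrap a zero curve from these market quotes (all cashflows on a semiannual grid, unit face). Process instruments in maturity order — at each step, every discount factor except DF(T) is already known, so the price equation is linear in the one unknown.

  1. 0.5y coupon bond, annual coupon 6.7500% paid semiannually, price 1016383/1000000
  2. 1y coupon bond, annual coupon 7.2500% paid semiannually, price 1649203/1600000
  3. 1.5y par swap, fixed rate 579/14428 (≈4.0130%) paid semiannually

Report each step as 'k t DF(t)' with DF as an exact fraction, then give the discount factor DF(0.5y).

step 1 [0.5y] bond c/2=27/800: DF=(1016383/1000000 − 27/800·(0))/(1+27/800) = 1229/1250 ≈ 0.983200
step 2 [1y] bond c/2=29/800: DF=(1649203/1600000 − 29/800·(0.983200))/(1+29/800) = 9603/10000 ≈ 0.960300
step 3 [1.5y] swap r/2=579/28856: DF=(1 − 579/28856·(0.983200+0.960300))/(1+579/28856) = 9421/10000 ≈ 0.942100

1 1/2 1229/1250
2 1 9603/10000
3 3/2 9421/10000
DF(0.5y) = 1229/1250 ≈ 0.983200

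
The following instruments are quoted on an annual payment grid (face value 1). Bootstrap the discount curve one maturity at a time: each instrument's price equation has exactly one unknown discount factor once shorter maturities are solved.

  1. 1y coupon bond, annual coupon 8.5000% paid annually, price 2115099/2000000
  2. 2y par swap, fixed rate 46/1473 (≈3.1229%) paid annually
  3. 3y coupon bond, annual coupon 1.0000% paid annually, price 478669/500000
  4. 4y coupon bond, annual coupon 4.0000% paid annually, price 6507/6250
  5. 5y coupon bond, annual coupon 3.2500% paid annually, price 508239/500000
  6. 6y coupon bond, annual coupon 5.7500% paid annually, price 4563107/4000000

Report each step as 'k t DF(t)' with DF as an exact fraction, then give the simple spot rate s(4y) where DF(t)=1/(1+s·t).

1 1 9747/10000
2 2 4701/5000
3 3 9289/10000
4 4 8917/10000
5 5 8669/10000
6 6 1657/2000
s(4y) = (1/(8917/10000) − 1)/(4) = 1083/35668 ≈ 3.0363%

step 1 [1y] bond c/1=17/200: DF=(2115099/2000000 − 17/200·(0))/(1+17/200) = 9747/10000 ≈ 0.974700
step 2 [2y] swap r/1=46/1473: DF=(1 − 46/1473·(0.974700))/(1+46/1473) = 4701/5000 ≈ 0.940200
step 3 [3y] bond c/1=1/100: DF=(478669/500000 − 1/100·(0.974700+0.940200))/(1+1/100) = 9289/10000 ≈ 0.928900
step 4 [4y] bond c/1=1/25: DF=(6507/6250 − 1/25·(0.974700+0.940200+0.928900))/(1+1/25) = 8917/10000 ≈ 0.891700
step 5 [5y] bond c/1=13/400: DF=(508239/500000 − 13/400·(0.974700+0.940200+0.928900+0.891700))/(1+13/400) = 8669/10000 ≈ 0.866900
step 6 [6y] bond c/1=23/400: DF=(4563107/4000000 − 23/400·(0.974700+0.940200+0.928900+0.891700+0.866900))/(1+23/400) = 1657/2000 ≈ 0.828500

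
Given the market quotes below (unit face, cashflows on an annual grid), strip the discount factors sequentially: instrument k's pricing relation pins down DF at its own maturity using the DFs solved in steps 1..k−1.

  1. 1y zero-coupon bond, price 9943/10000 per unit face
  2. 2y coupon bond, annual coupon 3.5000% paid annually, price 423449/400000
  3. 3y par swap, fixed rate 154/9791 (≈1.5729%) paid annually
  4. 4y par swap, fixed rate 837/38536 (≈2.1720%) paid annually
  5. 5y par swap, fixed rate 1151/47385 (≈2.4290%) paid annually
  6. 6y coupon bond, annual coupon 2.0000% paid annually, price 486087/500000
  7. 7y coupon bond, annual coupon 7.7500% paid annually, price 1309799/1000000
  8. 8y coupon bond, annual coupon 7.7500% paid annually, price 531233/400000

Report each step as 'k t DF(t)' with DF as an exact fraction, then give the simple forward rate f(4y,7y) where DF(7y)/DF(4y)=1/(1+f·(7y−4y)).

step 1 [1y] zero: DF = P = 9943/10000 ≈ 0.994300
step 2 [2y] bond c/1=7/200: DF=(423449/400000 − 7/200·(0.994300))/(1+7/200) = 2473/2500 ≈ 0.989200
step 3 [3y] swap r/1=154/9791: DF=(1 − 154/9791·(0.994300+0.989200))/(1+154/9791) = 4769/5000 ≈ 0.953800
step 4 [4y] swap r/1=837/38536: DF=(1 − 837/38536·(0.994300+0.989200+0.953800))/(1+837/38536) = 9163/10000 ≈ 0.916300
step 5 [5y] swap r/1=1151/47385: DF=(1 − 1151/47385·(0.994300+0.989200+0.953800+0.916300))/(1+1151/47385) = 8849/10000 ≈ 0.884900
step 6 [6y] bond c/1=1/50: DF=(486087/500000 − 1/50·(0.994300+0.989200+0.953800+0.916300+0.884900))/(1+1/50) = 4301/5000 ≈ 0.860200
step 7 [7y] bond c/1=31/400: DF=(1309799/1000000 − 31/400·(0.994300+0.989200+0.953800+0.916300+0.884900+0.860200))/(1+31/400) = 8129/10000 ≈ 0.812900
step 8 [8y] bond c/1=31/400: DF=(531233/400000 − 31/400·(0.994300+0.989200+0.953800+0.916300+0.884900+0.860200+0.812900))/(1+31/400) = 3857/5000 ≈ 0.771400

1 1 9943/10000
2 2 2473/2500
3 3 4769/5000
4 4 9163/10000
5 5 8849/10000
6 6 4301/5000
7 7 8129/10000
8 8 3857/5000
f(4y,7y) = ((9163/10000)/(8129/10000) − 1)/(3) = 94/2217 ≈ 4.2400%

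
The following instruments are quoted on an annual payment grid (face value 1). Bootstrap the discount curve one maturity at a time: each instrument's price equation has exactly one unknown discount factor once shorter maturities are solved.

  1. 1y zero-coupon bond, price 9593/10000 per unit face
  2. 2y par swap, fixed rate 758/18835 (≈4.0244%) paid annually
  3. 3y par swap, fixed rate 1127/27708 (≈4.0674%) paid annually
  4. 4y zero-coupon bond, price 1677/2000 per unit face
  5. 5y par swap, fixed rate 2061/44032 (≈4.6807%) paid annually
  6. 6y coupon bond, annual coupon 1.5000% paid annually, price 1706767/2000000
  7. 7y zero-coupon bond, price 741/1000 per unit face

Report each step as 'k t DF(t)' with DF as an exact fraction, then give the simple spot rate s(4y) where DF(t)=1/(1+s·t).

step 1 [1y] zero: DF = P = 9593/10000 ≈ 0.959300
step 2 [2y] swap r/1=758/18835: DF=(1 − 758/18835·(0.959300))/(1+758/18835) = 4621/5000 ≈ 0.924200
step 3 [3y] swap r/1=1127/27708: DF=(1 − 1127/27708·(0.959300+0.924200))/(1+1127/27708) = 8873/10000 ≈ 0.887300
step 4 [4y] zero: DF = P = 1677/2000 ≈ 0.838500
step 5 [5y] swap r/1=2061/44032: DF=(1 − 2061/44032·(0.959300+0.924200+0.887300+0.838500))/(1+2061/44032) = 7939/10000 ≈ 0.793900
step 6 [6y] bond c/1=3/200: DF=(1706767/2000000 − 3/200·(0.959300+0.924200+0.887300+0.838500+0.793900))/(1+3/200) = 7757/10000 ≈ 0.775700
step 7 [7y] zero: DF = P = 741/1000 ≈ 0.741000

1 1 9593/10000
2 2 4621/5000
3 3 8873/10000
4 4 1677/2000
5 5 7939/10000
6 6 7757/10000
7 7 741/1000
s(4y) = (1/(1677/2000) − 1)/(4) = 323/6708 ≈ 4.8151%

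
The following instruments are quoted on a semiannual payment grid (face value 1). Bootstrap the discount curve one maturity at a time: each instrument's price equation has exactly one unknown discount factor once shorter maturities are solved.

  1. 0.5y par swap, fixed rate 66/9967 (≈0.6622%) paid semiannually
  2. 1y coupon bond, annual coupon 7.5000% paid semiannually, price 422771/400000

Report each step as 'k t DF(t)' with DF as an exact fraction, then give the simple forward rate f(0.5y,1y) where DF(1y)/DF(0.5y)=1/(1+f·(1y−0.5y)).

step 1 [0.5y] swap r/2=33/9967: DF=(1 − 33/9967·(0))/(1+33/9967) = 9967/10000 ≈ 0.996700
step 2 [1y] bond c/2=3/80: DF=(422771/400000 − 3/80·(0.996700))/(1+3/80) = 9827/10000 ≈ 0.982700

1 1/2 9967/10000
2 1 9827/10000
f(0.5y,1y) = ((9967/10000)/(9827/10000) − 1)/(1/2) = 280/9827 ≈ 2.8493%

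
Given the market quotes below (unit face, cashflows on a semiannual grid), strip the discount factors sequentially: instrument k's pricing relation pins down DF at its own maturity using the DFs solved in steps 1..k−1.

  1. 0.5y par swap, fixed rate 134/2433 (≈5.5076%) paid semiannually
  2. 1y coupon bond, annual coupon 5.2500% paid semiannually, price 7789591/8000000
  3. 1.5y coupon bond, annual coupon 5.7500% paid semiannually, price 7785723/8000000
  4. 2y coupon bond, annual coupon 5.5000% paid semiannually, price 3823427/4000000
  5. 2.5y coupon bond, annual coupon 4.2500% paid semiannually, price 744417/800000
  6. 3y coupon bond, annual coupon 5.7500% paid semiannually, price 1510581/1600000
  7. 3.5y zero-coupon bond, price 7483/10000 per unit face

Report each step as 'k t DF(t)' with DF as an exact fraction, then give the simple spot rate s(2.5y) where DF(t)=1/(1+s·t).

1 1/2 2433/2500
2 1 9239/10000
3 3/2 893/1000
4 2 2139/2500
5 5/2 8353/10000
6 3 317/400
7 7/2 7483/10000
s(2.5y) = (1/(8353/10000) − 1)/(5/2) = 3294/41765 ≈ 7.8870%

step 1 [0.5y] swap r/2=67/2433: DF=(1 − 67/2433·(0))/(1+67/2433) = 2433/2500 ≈ 0.973200
step 2 [1y] bond c/2=21/800: DF=(7789591/8000000 − 21/800·(0.973200))/(1+21/800) = 9239/10000 ≈ 0.923900
step 3 [1.5y] bond c/2=23/800: DF=(7785723/8000000 − 23/800·(0.973200+0.923900))/(1+23/800) = 893/1000 ≈ 0.893000
step 4 [2y] bond c/2=11/400: DF=(3823427/4000000 − 11/400·(0.973200+0.923900+0.893000))/(1+11/400) = 2139/2500 ≈ 0.855600
step 5 [2.5y] bond c/2=17/800: DF=(744417/800000 − 17/800·(0.973200+0.923900+0.893000+0.855600))/(1+17/800) = 8353/10000 ≈ 0.835300
step 6 [3y] bond c/2=23/800: DF=(1510581/1600000 − 23/800·(0.973200+0.923900+0.893000+0.855600+0.835300))/(1+23/800) = 317/400 ≈ 0.792500
step 7 [3.5y] zero: DF = P = 7483/10000 ≈ 0.748300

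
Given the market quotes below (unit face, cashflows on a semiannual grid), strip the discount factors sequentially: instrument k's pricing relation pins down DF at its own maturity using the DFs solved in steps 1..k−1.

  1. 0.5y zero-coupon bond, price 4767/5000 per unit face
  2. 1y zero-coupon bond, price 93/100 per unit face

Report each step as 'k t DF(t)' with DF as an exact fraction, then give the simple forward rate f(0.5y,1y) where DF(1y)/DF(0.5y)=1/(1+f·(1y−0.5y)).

1 1/2 4767/5000
2 1 93/100
f(0.5y,1y) = ((4767/5000)/(93/100) − 1)/(1/2) = 39/775 ≈ 5.0323%

step 1 [0.5y] zero: DF = P = 4767/5000 ≈ 0.953400
step 2 [1y] zero: DF = P = 93/100 ≈ 0.930000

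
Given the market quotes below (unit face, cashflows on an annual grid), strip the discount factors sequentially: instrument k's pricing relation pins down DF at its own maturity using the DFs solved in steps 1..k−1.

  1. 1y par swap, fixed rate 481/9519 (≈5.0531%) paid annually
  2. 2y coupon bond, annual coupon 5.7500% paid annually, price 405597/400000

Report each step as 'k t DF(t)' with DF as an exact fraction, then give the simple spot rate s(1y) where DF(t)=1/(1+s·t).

step 1 [1y] swap r/1=481/9519: DF=(1 − 481/9519·(0))/(1+481/9519) = 9519/10000 ≈ 0.951900
step 2 [2y] bond c/1=23/400: DF=(405597/400000 − 23/400·(0.951900))/(1+23/400) = 9071/10000 ≈ 0.907100

1 1 9519/10000
2 2 9071/10000
s(1y) = (1/(9519/10000) − 1)/(1) = 481/9519 ≈ 5.0531%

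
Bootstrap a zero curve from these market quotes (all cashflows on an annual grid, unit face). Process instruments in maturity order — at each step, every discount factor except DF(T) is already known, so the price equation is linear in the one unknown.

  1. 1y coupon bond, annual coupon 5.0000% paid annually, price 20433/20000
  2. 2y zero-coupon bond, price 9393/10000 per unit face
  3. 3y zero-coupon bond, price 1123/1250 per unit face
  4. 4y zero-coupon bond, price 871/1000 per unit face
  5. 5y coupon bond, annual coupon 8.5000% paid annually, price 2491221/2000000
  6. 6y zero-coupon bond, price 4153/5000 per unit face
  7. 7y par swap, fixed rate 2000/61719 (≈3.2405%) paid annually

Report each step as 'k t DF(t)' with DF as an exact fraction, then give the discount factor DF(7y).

step 1 [1y] bond c/1=1/20: DF=(20433/20000 − 1/20·(0))/(1+1/20) = 973/1000 ≈ 0.973000
step 2 [2y] zero: DF = P = 9393/10000 ≈ 0.939300
step 3 [3y] zero: DF = P = 1123/1250 ≈ 0.898400
step 4 [4y] zero: DF = P = 871/1000 ≈ 0.871000
step 5 [5y] bond c/1=17/200: DF=(2491221/2000000 − 17/200·(0.973000+0.939300+0.898400+0.871000))/(1+17/200) = 2149/2500 ≈ 0.859600
step 6 [6y] zero: DF = P = 4153/5000 ≈ 0.830600
step 7 [7y] swap r/1=2000/61719: DF=(1 − 2000/61719·(0.973000+0.939300+0.898400+0.871000+0.859600+0.830600))/(1+2000/61719) = 4/5 ≈ 0.800000

1 1 973/1000
2 2 9393/10000
3 3 1123/1250
4 4 871/1000
5 5 2149/2500
6 6 4153/5000
7 7 4/5
DF(7y) = 4/5 ≈ 0.800000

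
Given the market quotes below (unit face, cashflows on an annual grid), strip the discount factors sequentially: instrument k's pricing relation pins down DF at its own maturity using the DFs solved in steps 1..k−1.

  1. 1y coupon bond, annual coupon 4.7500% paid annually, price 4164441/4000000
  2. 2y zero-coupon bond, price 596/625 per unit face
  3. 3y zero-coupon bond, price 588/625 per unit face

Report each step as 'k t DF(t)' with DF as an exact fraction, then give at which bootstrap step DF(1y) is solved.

1 1 9939/10000
2 2 596/625
3 3 588/625
DF(1y) is solved at step 1

step 1 [1y] bond c/1=19/400: DF=(4164441/4000000 − 19/400·(0))/(1+19/400) = 9939/10000 ≈ 0.993900
step 2 [2y] zero: DF = P = 596/625 ≈ 0.953600
step 3 [3y] zero: DF = P = 588/625 ≈ 0.940800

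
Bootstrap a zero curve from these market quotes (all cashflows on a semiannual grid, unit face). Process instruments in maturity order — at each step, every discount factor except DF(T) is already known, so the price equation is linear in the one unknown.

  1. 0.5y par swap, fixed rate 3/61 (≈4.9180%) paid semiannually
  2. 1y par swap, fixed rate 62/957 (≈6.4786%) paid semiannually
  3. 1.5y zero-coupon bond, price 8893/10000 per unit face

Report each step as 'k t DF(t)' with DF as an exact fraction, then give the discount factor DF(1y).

step 1 [0.5y] swap r/2=3/122: DF=(1 − 3/122·(0))/(1+3/122) = 122/125 ≈ 0.976000
step 2 [1y] swap r/2=31/957: DF=(1 − 31/957·(0.976000))/(1+31/957) = 469/500 ≈ 0.938000
step 3 [1.5y] zero: DF = P = 8893/10000 ≈ 0.889300

1 1/2 122/125
2 1 469/500
3 3/2 8893/10000
DF(1y) = 469/500 ≈ 0.938000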